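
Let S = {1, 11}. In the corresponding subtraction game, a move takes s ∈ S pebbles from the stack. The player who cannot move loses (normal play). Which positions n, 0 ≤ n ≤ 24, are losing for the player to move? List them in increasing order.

G(0) = 0
G(1) = mex{0} = 1
G(2) = mex{1} = 0
G(3) = mex{0} = 1
G(4) = mex{1} = 0
G(5) = mex{0} = 1
G(6) = mex{1} = 0
G(7) = mex{0} = 1
G(8) = mex{1} = 0
G(9) = mex{0} = 1
G(10) = mex{1} = 0
G(11) = mex{0,0} = 1
G(12) = mex{1,1} = 0
G(13) = mex{0,0} = 1
G(14) = mex{1,1} = 0
G(15) = mex{0,0} = 1
G(16) = mex{1,1} = 0
G(17) = mex{0,0} = 1
G(18) = mex{1,1} = 0
G(19) = mex{0,0} = 1
G(20) = mex{1,1} = 0
G(21) = mex{0,0} = 1
G(22) = mex{1,1} = 0
G(23) = mex{0,0} = 1
G(24) = mex{1,1} = 0
P-positions are exactly the n with G(n) = 0.

0, 2, 4, 6, 8, 10, 12, 14, 16, 18, 20, 22, 24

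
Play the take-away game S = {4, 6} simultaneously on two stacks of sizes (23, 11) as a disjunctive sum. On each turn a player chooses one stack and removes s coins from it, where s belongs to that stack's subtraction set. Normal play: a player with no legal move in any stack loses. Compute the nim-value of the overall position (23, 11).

0

All stacks use S = {4, 6}:
G(0) = 0
G(1) = mex{} = 0
G(2) = mex{} = 0
G(3) = mex{} = 0
G(4) = mex{0} = 1
G(5) = mex{0} = 1
G(6) = mex{0,0} = 1
G(7) = mex{0,0} = 1
G(8) = mex{1,0} = 2
G(9) = mex{1,0} = 2
G(10) = mex{1,1} = 0
G(11) = mex{1,1} = 0
G(12) = mex{2,1} = 0
G(13) = mex{2,1} = 0
G(14) = mex{0,2} = 1
G(15) = mex{0,2} = 1
G(16) = mex{0,0} = 1
G(17) = mex{0,0} = 1
G(18) = mex{1,0} = 2
G(19) = mex{1,0} = 2
G(20) = mex{1,1} = 0
G(21) = mex{1,1} = 0
G(22) = mex{2,1} = 0
G(23) = mex{2,1} = 0
Stack A: G(23) = 0.
Stack B: G(11) = 0.
Combined Grundy value = 0 ⊕ 0 = 0.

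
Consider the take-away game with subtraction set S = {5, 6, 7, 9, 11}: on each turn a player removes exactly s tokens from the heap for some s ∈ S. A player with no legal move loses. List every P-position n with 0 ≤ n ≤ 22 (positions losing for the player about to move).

G(0) = 0
G(1) = mex{} = 0
G(2) = mex{} = 0
G(3) = mex{} = 0
G(4) = mex{} = 0
G(5) = mex{0} = 1
G(6) = mex{0,0} = 1
G(7) = mex{0,0,0} = 1
G(8) = mex{0,0,0} = 1
G(9) = mex{0,0,0,0} = 1
G(10) = mex{1,0,0,0} = 2
G(11) = mex{1,1,0,0,0} = 2
G(12) = mex{1,1,1,0,0} = 2
G(13) = mex{1,1,1,0,0} = 2
G(14) = mex{1,1,1,1,0} = 2
G(15) = mex{2,1,1,1,0} = 3
G(16) = mex{2,2,1,1,1} = 0
G(17) = mex{2,2,2,1,1} = 0
G(18) = mex{2,2,2,1,1} = 0
G(19) = mex{2,2,2,2,1} = 0
G(20) = mex{3,2,2,2,1} = 0
G(21) = mex{0,3,2,2,2} = 1
G(22) = mex{0,0,3,2,2} = 1
P-positions are exactly the n with G(n) = 0.

0, 1, 2, 3, 4, 16, 17, 18, 19, 20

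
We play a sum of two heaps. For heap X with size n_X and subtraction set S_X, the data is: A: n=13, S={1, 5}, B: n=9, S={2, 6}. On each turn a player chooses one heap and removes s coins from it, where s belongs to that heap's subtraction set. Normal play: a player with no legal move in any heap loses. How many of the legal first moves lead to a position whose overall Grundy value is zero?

Heap A, S = {1, 5}:
n :  0  1  2  3  4  5  6  7  8  9 10 11 12 13
G :  0  1  0  1  0  1  0  1  0  1  0  1  0  1
G_A(13) = 1.
Heap B, S = {2, 6}:
G(0) = 0
G(1) = mex{} = 0
G(2) = mex{0} = 1
G(3) = mex{0} = 1
G(4) = mex{1} = 0
G(5) = mex{1} = 0
G(6) = mex{0,0} = 1
G(7) = mex{0,0} = 1
G(8) = mex{1,1} = 0
G(9) = mex{1,1} = 0
G_B(9) = 0.
Combined Grundy value = 1 ⊕ 0 = 1.
A winning move leaves total XOR = 0, i.e. changes one component's Grundy value g to g ⊕ X where X is the current total.
Heap A: need g' = 1⊕1 = 0. Options: 13−1→G=0, 13−5→G=0. Hits: 2.
Heap B: need g' = 0⊕1 = 1. Options: 9−2→G=1, 9−6→G=1. Hits: 2.

4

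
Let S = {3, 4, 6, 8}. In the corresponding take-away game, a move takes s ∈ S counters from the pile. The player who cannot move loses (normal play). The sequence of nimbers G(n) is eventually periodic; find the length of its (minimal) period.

11

n :  0  1  2  3  4  5  6  7  8  9 10 11 12 13 14 15 16 17 18 19 20 21 22 23
G :  0  0  0  1  1  1  2  2  2  3  3  0  0  0  1  1  1  2  2  2  3  3  0  0
G(n+11) = G(n) holds for n = 0,…,7 (a full window of length max(S) = 8), so the sequence is purely periodic with period 11.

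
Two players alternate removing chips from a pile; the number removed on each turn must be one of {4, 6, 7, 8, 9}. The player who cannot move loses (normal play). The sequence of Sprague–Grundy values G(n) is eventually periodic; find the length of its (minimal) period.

13

n :  0  1  2  3  4  5  6  7  8  9 10 11 12 13 14 15 16 17 18 19 20 21 22 23 24 25 26 27
G :  0  0  0  0  1  1  1  1  2  2  2  2  3  0  0  0  0  1  1  1  1  2  2  2  2  3  0  0
G(n+13) = G(n) holds for n = 0,…,8 (a full window of length max(S) = 9), so the sequence is purely periodic with period 13.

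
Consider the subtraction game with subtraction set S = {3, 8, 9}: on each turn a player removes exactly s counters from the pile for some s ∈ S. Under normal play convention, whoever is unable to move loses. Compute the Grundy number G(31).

n :  0  1  2  3  4  5  6  7  8  9 10 11 12 13 14 15 16 17 18 19 20 21 22 23 24 25 26 27 28 29 30 31
G :  0  0  0  1  1  1  0  0  2  1  1  3  0  0  2  1  1  0  0  0  1  1  1  0  0  2  1  1  3  0  0  2

2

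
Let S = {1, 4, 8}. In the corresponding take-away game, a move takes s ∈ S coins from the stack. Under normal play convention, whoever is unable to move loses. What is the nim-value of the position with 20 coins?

G(0) = 0
G(1) = mex{0} = 1
G(2) = mex{1} = 0
G(3) = mex{0} = 1
G(4) = mex{1,0} = 2
G(5) = mex{2,1} = 0
G(6) = mex{0,0} = 1
G(7) = mex{1,1} = 0
G(8) = mex{0,2,0} = 1
G(9) = mex{1,0,1} = 2
G(10) = mex{2,1,0} = 3
G(11) = mex{3,0,1} = 2
G(12) = mex{2,1,2} = 0
G(13) = mex{0,2,0} = 1
G(14) = mex{1,3,1} = 0
G(15) = mex{0,2,0} = 1
G(16) = mex{1,0,1} = 2
G(17) = mex{2,1,2} = 0
G(18) = mex{0,0,3} = 1
G(19) = mex{1,1,2} = 0
G(20) = mex{0,2,0} = 1

1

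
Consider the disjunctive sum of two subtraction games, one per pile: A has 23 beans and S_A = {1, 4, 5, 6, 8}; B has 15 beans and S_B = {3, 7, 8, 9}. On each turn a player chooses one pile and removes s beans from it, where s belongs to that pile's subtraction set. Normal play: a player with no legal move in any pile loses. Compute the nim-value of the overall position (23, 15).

Pile A, S = {1, 4, 5, 6, 8}:
G(0) = 0
G(1) = mex{0} = 1
G(2) = mex{1} = 0
G(3) = mex{0} = 1
G(4) = mex{1,0} = 2
G(5) = mex{2,1,0} = 3
G(6) = mex{3,0,1,0} = 2
G(7) = mex{2,1,0,1} = 3
G(8) = mex{3,2,1,0,0} = 4
G(9) = mex{4,3,2,1,1} = 0
G(10) = mex{0,2,3,2,0} = 1
G(11) = mex{1,3,2,3,1} = 0
G(12) = mex{0,4,3,2,2} = 1
G(13) = mex{1,0,4,3,3} = 2
G(14) = mex{2,1,0,4,2} = 3
G(15) = mex{3,0,1,0,3} = 2
G(16) = mex{2,1,0,1,4} = 3
G(17) = mex{3,2,1,0,0} = 4
G(18) = mex{4,3,2,1,1} = 0
G(19) = mex{0,2,3,2,0} = 1
G(20) = mex{1,3,2,3,1} = 0
G(21) = mex{0,4,3,2,2} = 1
G(22) = mex{1,0,4,3,3} = 2
G(23) = mex{2,1,0,4,2} = 3
G_A(23) = 3.
Pile B, S = {3, 7, 8, 9}:
n :  0  1  2  3  4  5  6  7  8  9 10 11 12 13 14 15
G :  0  0  0  1  1  1  0  2  2  1  3  3  0  2  4  1
G_B(15) = 1.
Combined Grundy value = 3 ⊕ 1 = 2.

2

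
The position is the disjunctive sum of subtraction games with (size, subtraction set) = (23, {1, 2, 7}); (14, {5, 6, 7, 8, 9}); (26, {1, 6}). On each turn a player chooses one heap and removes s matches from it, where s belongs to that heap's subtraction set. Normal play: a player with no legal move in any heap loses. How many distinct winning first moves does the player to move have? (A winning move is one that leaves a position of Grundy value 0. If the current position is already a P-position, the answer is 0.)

3

Heap A, S = {1, 2, 7}:
n :  0  1  2  3  4  5  6  7  8  9 10 11 12 13 14 15 16 17 18 19 20 21 22 23
G :  0  1  2  0  1  2  0  1  2  0  1  2  0  1  2  0  1  2  0  1  2  0  1  2
G_A(23) = 2.
Heap B, S = {5, 6, 7, 8, 9}:
n :  0  1  2  3  4  5  6  7  8  9 10 11 12 13 14
G :  0  0  0  0  0  1  1  1  1  1  2  2  2  2  0
G_B(14) = 0.
Heap C, S = {1, 6}:
G(0) = 0
G(1) = mex{0} = 1
G(2) = mex{1} = 0
G(3) = mex{0} = 1
G(4) = mex{1} = 0
G(5) = mex{0} = 1
G(6) = mex{1,0} = 2
G(7) = mex{2,1} = 0
G(8) = mex{0,0} = 1
G(9) = mex{1,1} = 0
G(10) = mex{0,0} = 1
G(11) = mex{1,1} = 0
G(12) = mex{0,2} = 1
G(13) = mex{1,0} = 2
G(14) = mex{2,1} = 0
G(15) = mex{0,0} = 1
G(16) = mex{1,1} = 0
G(17) = mex{0,0} = 1
G(18) = mex{1,1} = 0
G(19) = mex{0,2} = 1
G(20) = mex{1,0} = 2
G(21) = mex{2,1} = 0
G(22) = mex{0,0} = 1
G(23) = mex{1,1} = 0
G(24) = mex{0,0} = 1
G(25) = mex{1,1} = 0
G(26) = mex{0,2} = 1
G_C(26) = 1.
Combined Grundy value = 2 ⊕ 0 ⊕ 1 = 3.
A winning move leaves total XOR = 0, i.e. changes one component's Grundy value g to g ⊕ X where X is the current total.
Heap A: need g' = 2⊕3 = 1. Options: 23−1→G=1, 23−2→G=0, 23−7→G=1. Hits: 2.
Heap B: need g' = 0⊕3 = 3. Options: 14−5→G=1, 14−6→G=1, 14−7→G=1, 14−8→G=1, 14−9→G=1. Hits: 0.
Heap C: need g' = 1⊕3 = 2. Options: 26−1→G=0, 26−6→G=2. Hits: 1.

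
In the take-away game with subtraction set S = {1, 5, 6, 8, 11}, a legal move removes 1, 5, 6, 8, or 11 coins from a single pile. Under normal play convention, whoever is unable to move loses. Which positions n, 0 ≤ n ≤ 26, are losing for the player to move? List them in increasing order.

0, 2, 4, 14, 16, 18

G(0) = 0
G(1) = mex{0} = 1
G(2) = mex{1} = 0
G(3) = mex{0} = 1
G(4) = mex{1} = 0
G(5) = mex{0,0} = 1
G(6) = mex{1,1,0} = 2
G(7) = mex{2,0,1} = 3
G(8) = mex{3,1,0,0} = 2
G(9) = mex{2,0,1,1} = 3
G(10) = mex{3,1,0,0} = 2
G(11) = mex{2,2,1,1,0} = 3
G(12) = mex{3,3,2,0,1} = 4
G(13) = mex{4,2,3,1,0} = 5
G(14) = mex{5,3,2,2,1} = 0
G(15) = mex{0,2,3,3,0} = 1
G(16) = mex{1,3,2,2,1} = 0
G(17) = mex{0,4,3,3,2} = 1
G(18) = mex{1,5,4,2,3} = 0
G(19) = mex{0,0,5,3,2} = 1
G(20) = mex{1,1,0,4,3} = 2
G(21) = mex{2,0,1,5,2} = 3
G(22) = mex{3,1,0,0,3} = 2
G(23) = mex{2,0,1,1,4} = 3
G(24) = mex{3,1,0,0,5} = 2
G(25) = mex{2,2,1,1,0} = 3
G(26) = mex{3,3,2,0,1} = 4
P-positions are exactly the n with G(n) = 0.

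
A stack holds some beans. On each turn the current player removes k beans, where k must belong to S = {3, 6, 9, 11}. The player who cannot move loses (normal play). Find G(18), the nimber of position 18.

1

G(0) = 0
G(1) = mex{} = 0
G(2) = mex{} = 0
G(3) = mex{0} = 1
G(4) = mex{0} = 1
G(5) = mex{0} = 1
G(6) = mex{1,0} = 2
G(7) = mex{1,0} = 2
G(8) = mex{1,0} = 2
G(9) = mex{2,1,0} = 3
G(10) = mex{2,1,0} = 3
G(11) = mex{2,1,0,0} = 3
G(12) = mex{3,2,1,0} = 4
G(13) = mex{3,2,1,0} = 4
G(14) = mex{3,2,1,1} = 0
G(15) = mex{4,3,2,1} = 0
G(16) = mex{4,3,2,1} = 0
G(17) = mex{0,3,2,2} = 1
G(18) = mex{0,4,3,2} = 1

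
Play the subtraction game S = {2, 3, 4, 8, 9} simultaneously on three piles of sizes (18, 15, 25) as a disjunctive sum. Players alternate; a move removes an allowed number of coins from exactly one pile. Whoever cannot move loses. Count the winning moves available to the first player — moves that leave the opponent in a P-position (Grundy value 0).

All piles use S = {2, 3, 4, 8, 9}:
n :  0  1  2  3  4  5  6  7  8  9 10 11 12 13 14 15 16 17 18 19 20 21 22 23 24 25
G :  0  0  1  1  2  2  0  0  1  1  2  2  0  0  1  1  2  2  0  0  1  1  2  2  0  0
Pile A: G(18) = 0.
Pile B: G(15) = 1.
Pile C: G(25) = 0.
Combined Grundy value = 0 ⊕ 1 ⊕ 0 = 1.
A winning move leaves total XOR = 0, i.e. changes one component's Grundy value g to g ⊕ X where X is the current total.
Pile A: need g' = 0⊕1 = 1. Options: 18−2→G=2, 18−3→G=1, 18−4→G=1, 18−8→G=2, 18−9→G=1. Hits: 3.
Pile B: need g' = 1⊕1 = 0. Options: 15−2→G=0, 15−3→G=0, 15−4→G=2, 15−8→G=0, 15−9→G=0. Hits: 4.
Pile C: need g' = 0⊕1 = 1. Options: 25−2→G=2, 25−3→G=2, 25−4→G=1, 25−8→G=2, 25−9→G=2. Hits: 1.

8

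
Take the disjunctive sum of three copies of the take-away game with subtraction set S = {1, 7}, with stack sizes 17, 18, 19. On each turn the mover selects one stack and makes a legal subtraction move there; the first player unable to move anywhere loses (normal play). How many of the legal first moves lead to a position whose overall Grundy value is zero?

0

All stacks use S = {1, 7}:
n :  0  1  2  3  4  5  6  7  8  9 10 11 12 13 14 15 16 17 18 19
G :  0  1  0  1  0  1  0  1  0  1  0  1  0  1  0  1  0  1  0  1
Stack A: G(17) = 1.
Stack B: G(18) = 0.
Stack C: G(19) = 1.
Combined Grundy value = 1 ⊕ 0 ⊕ 1 = 0.
A winning move leaves total XOR = 0, i.e. changes one component's Grundy value g to g ⊕ X where X is the current total.
Stack A: target g' = 1⊕0 = 1, but every legal move changes the Grundy value (mex property), so 0 moves.
Stack B: target g' = 0⊕0 = 0, but every legal move changes the Grundy value (mex property), so 0 moves.
Stack C: target g' = 1⊕0 = 1, but every legal move changes the Grundy value (mex property), so 0 moves.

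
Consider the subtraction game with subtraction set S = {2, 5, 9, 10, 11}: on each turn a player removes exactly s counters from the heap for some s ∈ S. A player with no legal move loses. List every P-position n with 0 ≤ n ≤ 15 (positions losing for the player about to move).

G(0) = 0
G(1) = mex{} = 0
G(2) = mex{0} = 1
G(3) = mex{0} = 1
G(4) = mex{1} = 0
G(5) = mex{1,0} = 2
G(6) = mex{0,0} = 1
G(7) = mex{2,1} = 0
G(8) = mex{1,1} = 0
G(9) = mex{0,0,0} = 1
G(10) = mex{0,2,0,0} = 1
G(11) = mex{1,1,1,0,0} = 2
G(12) = mex{1,0,1,1,0} = 2
G(13) = mex{2,0,0,1,1} = 3
G(14) = mex{2,1,2,0,1} = 3
G(15) = mex{3,1,1,2,0} = 4
P-positions are exactly the n with G(n) = 0.

0, 1, 4, 7, 8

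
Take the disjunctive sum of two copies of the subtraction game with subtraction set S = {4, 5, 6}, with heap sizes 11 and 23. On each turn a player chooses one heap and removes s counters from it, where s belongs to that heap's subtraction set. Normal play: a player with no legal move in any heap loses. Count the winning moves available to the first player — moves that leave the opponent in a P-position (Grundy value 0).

All heaps use S = {4, 5, 6}:
n :  0  1  2  3  4  5  6  7  8  9 10 11 12 13 14 15 16 17 18 19 20 21 22 23
G :  0  0  0  0  1  1  1  1  2  2  0  0  0  0  1  1  1  1  2  2  0  0  0  0
Heap A: G(11) = 0.
Heap B: G(23) = 0.
Combined Grundy value = 0 ⊕ 0 = 0.
A winning move leaves total XOR = 0, i.e. changes one component's Grundy value g to g ⊕ X where X is the current total.
Heap A: target g' = 0⊕0 = 0, but every legal move changes the Grundy value (mex property), so 0 moves.
Heap B: target g' = 0⊕0 = 0, but every legal move changes the Grundy value (mex property), so 0 moves.

0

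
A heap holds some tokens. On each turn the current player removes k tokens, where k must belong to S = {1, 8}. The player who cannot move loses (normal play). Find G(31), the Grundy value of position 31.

0

G(0) = 0
G(1) = mex{0} = 1
G(2) = mex{1} = 0
G(3) = mex{0} = 1
G(4) = mex{1} = 0
G(5) = mex{0} = 1
G(6) = mex{1} = 0
G(7) = mex{0} = 1
G(8) = mex{1,0} = 2
G(9) = mex{2,1} = 0
G(10) = mex{0,0} = 1
G(11) = mex{1,1} = 0
G(12) = mex{0,0} = 1
G(13) = mex{1,1} = 0
G(14) = mex{0,0} = 1
G(15) = mex{1,1} = 0
G(16) = mex{0,2} = 1
G(17) = mex{1,0} = 2
G(18) = mex{2,1} = 0
G(19) = mex{0,0} = 1
G(20) = mex{1,1} = 0
G(21) = mex{0,0} = 1
G(22) = mex{1,1} = 0
G(23) = mex{0,0} = 1
G(24) = mex{1,1} = 0
G(25) = mex{0,2} = 1
G(26) = mex{1,0} = 2
G(27) = mex{2,1} = 0
G(28) = mex{0,0} = 1
G(29) = mex{1,1} = 0
G(30) = mex{0,0} = 1
G(31) = mex{1,1} = 0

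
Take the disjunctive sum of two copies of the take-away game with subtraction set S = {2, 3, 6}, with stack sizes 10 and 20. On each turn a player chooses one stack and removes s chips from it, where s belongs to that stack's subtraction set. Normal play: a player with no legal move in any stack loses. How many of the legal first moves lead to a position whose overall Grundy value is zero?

All stacks use S = {2, 3, 6}:
G(0) = 0
G(1) = mex{} = 0
G(2) = mex{0} = 1
G(3) = mex{0,0} = 1
G(4) = mex{1,0} = 2
G(5) = mex{1,1} = 0
G(6) = mex{2,1,0} = 3
G(7) = mex{0,2,0} = 1
G(8) = mex{3,0,1} = 2
G(9) = mex{1,3,1} = 0
G(10) = mex{2,1,2} = 0
G(11) = mex{0,2,0} = 1
G(12) = mex{0,0,3} = 1
G(13) = mex{1,0,1} = 2
G(14) = mex{1,1,2} = 0
G(15) = mex{2,1,0} = 3
G(16) = mex{0,2,0} = 1
G(17) = mex{3,0,1} = 2
G(18) = mex{1,3,1} = 0
G(19) = mex{2,1,2} = 0
G(20) = mex{0,2,0} = 1
Stack A: G(10) = 0.
Stack B: G(20) = 1.
Combined Grundy value = 0 ⊕ 1 = 1.
A winning move leaves total XOR = 0, i.e. changes one component's Grundy value g to g ⊕ X where X is the current total.
Stack A: need g' = 0⊕1 = 1. Options: 10−2→G=2, 10−3→G=1, 10−6→G=2. Hits: 1.
Stack B: need g' = 1⊕1 = 0. Options: 20−2→G=0, 20−3→G=2, 20−6→G=0. Hits: 2.

3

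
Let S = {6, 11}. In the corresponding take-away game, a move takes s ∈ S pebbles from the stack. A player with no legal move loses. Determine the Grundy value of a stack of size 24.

1

n :  0  1  2  3  4  5  6  7  8  9 10 11 12 13 14 15 16 17 18 19 20 21 22 23 24
G :  0  0  0  0  0  0  1  1  1  1  1  1  2  2  2  2  2  0  0  0  0  0  0  1  1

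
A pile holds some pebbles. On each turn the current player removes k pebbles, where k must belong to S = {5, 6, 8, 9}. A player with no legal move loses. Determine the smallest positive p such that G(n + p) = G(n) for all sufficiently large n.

G(0) = 0
G(1) = mex{} = 0
G(2) = mex{} = 0
G(3) = mex{} = 0
G(4) = mex{} = 0
G(5) = mex{0} = 1
G(6) = mex{0,0} = 1
G(7) = mex{0,0} = 1
G(8) = mex{0,0,0} = 1
G(9) = mex{0,0,0,0} = 1
G(10) = mex{1,0,0,0} = 2
G(11) = mex{1,1,0,0} = 2
G(12) = mex{1,1,0,0} = 2
G(13) = mex{1,1,1,0} = 2
G(14) = mex{1,1,1,1} = 0
G(15) = mex{2,1,1,1} = 0
G(16) = mex{2,2,1,1} = 0
G(17) = mex{2,2,1,1} = 0
G(18) = mex{2,2,2,1} = 0
G(19) = mex{0,2,2,2} = 1
G(20) = mex{0,0,2,2} = 1
G(21) = mex{0,0,2,2} = 1
G(22) = mex{0,0,0,2} = 1
G(23) = mex{0,0,0,0} = 1
G(24) = mex{1,0,0,0} = 2
G(25) = mex{1,1,0,0} = 2
G(26) = mex{1,1,0,0} = 2
G(27) = mex{1,1,1,0} = 2
G(28) = mex{1,1,1,1} = 0
G(29) = mex{2,1,1,1} = 0
G(n+14) = G(n) holds for n = 0,…,8 (a full window of length max(S) = 9), so the sequence is purely periodic with period 14.

14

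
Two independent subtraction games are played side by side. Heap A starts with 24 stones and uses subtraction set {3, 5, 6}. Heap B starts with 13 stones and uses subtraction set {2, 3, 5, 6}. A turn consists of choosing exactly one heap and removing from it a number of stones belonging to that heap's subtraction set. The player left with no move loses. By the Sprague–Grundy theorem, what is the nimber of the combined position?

0

Heap A, S = {3, 5, 6}:
G(0) = 0
G(1) = mex{} = 0
G(2) = mex{} = 0
G(3) = mex{0} = 1
G(4) = mex{0} = 1
G(5) = mex{0,0} = 1
G(6) = mex{1,0,0} = 2
G(7) = mex{1,0,0} = 2
G(8) = mex{1,1,0} = 2
G(9) = mex{2,1,1} = 0
G(10) = mex{2,1,1} = 0
G(11) = mex{2,2,1} = 0
G(12) = mex{0,2,2} = 1
G(13) = mex{0,2,2} = 1
G(14) = mex{0,0,2} = 1
G(15) = mex{1,0,0} = 2
G(16) = mex{1,0,0} = 2
G(17) = mex{1,1,0} = 2
G(18) = mex{2,1,1} = 0
G(19) = mex{2,1,1} = 0
G(20) = mex{2,2,1} = 0
G(21) = mex{0,2,2} = 1
G(22) = mex{0,2,2} = 1
G(23) = mex{0,0,2} = 1
G(24) = mex{1,0,0} = 2
G_A(24) = 2.
Heap B, S = {2, 3, 5, 6}:
n :  0  1  2  3  4  5  6  7  8  9 10 11 12 13
G :  0  0  1  1  2  2  3  3  0  0  1  1  2  2
G_B(13) = 2.
Combined Grundy value = 2 ⊕ 2 = 0.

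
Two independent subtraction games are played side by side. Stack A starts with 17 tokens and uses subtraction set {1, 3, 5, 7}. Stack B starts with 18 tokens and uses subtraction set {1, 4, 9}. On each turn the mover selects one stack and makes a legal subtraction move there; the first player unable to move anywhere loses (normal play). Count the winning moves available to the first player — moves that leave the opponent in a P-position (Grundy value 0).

0

Stack A, S = {1, 3, 5, 7}:
G(0) = 0
G(1) = mex{0} = 1
G(2) = mex{1} = 0
G(3) = mex{0,0} = 1
G(4) = mex{1,1} = 0
G(5) = mex{0,0,0} = 1
G(6) = mex{1,1,1} = 0
G(7) = mex{0,0,0,0} = 1
G(8) = mex{1,1,1,1} = 0
G(9) = mex{0,0,0,0} = 1
G(10) = mex{1,1,1,1} = 0
G(11) = mex{0,0,0,0} = 1
G(12) = mex{1,1,1,1} = 0
G(13) = mex{0,0,0,0} = 1
G(14) = mex{1,1,1,1} = 0
G(15) = mex{0,0,0,0} = 1
G(16) = mex{1,1,1,1} = 0
G(17) = mex{0,0,0,0} = 1
G_A(17) = 1.
Stack B, S = {1, 4, 9}:
G(0) = 0
G(1) = mex{0} = 1
G(2) = mex{1} = 0
G(3) = mex{0} = 1
G(4) = mex{1,0} = 2
G(5) = mex{2,1} = 0
G(6) = mex{0,0} = 1
G(7) = mex{1,1} = 0
G(8) = mex{0,2} = 1
G(9) = mex{1,0,0} = 2
G(10) = mex{2,1,1} = 0
G(11) = mex{0,0,0} = 1
G(12) = mex{1,1,1} = 0
G(13) = mex{0,2,2} = 1
G(14) = mex{1,0,0} = 2
G(15) = mex{2,1,1} = 0
G(16) = mex{0,0,0} = 1
G(17) = mex{1,1,1} = 0
G(18) = mex{0,2,2} = 1
G_B(18) = 1.
Combined Grundy value = 1 ⊕ 1 = 0.
A winning move leaves total XOR = 0, i.e. changes one component's Grundy value g to g ⊕ X where X is the current total.
Stack A: target g' = 1⊕0 = 1, but every legal move changes the Grundy value (mex property), so 0 moves.
Stack B: target g' = 1⊕0 = 1, but every legal move changes the Grundy value (mex property), so 0 moves.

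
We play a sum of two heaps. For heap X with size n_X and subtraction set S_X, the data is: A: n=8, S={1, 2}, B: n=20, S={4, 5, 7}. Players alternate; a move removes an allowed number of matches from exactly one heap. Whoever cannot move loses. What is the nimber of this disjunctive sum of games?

0

Heap A, S = {1, 2}:
G(0) = 0
G(1) = mex{0} = 1
G(2) = mex{1,0} = 2
G(3) = mex{2,1} = 0
G(4) = mex{0,2} = 1
G(5) = mex{1,0} = 2
G(6) = mex{2,1} = 0
G(7) = mex{0,2} = 1
G(8) = mex{1,0} = 2
G_A(8) = 2.
Heap B, S = {4, 5, 7}:
n :  0  1  2  3  4  5  6  7  8  9 10 11 12 13 14 15 16 17 18 19 20
G :  0  0  0  0  1  1  1  1  2  2  2  0  0  0  0  1  1  1  1  2  2
G_B(20) = 2.
Combined Grundy value = 2 ⊕ 2 = 0.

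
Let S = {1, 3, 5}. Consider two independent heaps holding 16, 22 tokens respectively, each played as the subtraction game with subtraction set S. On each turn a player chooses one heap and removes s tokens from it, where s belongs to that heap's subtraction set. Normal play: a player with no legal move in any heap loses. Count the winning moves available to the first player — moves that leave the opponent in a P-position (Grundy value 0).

All heaps use S = {1, 3, 5}:
G(0) = 0
G(1) = mex{0} = 1
G(2) = mex{1} = 0
G(3) = mex{0,0} = 1
G(4) = mex{1,1} = 0
G(5) = mex{0,0,0} = 1
G(6) = mex{1,1,1} = 0
G(7) = mex{0,0,0} = 1
G(8) = mex{1,1,1} = 0
G(9) = mex{0,0,0} = 1
G(10) = mex{1,1,1} = 0
G(11) = mex{0,0,0} = 1
G(12) = mex{1,1,1} = 0
G(13) = mex{0,0,0} = 1
G(14) = mex{1,1,1} = 0
G(15) = mex{0,0,0} = 1
G(16) = mex{1,1,1} = 0
G(17) = mex{0,0,0} = 1
G(18) = mex{1,1,1} = 0
G(19) = mex{0,0,0} = 1
G(20) = mex{1,1,1} = 0
G(21) = mex{0,0,0} = 1
G(22) = mex{1,1,1} = 0
Heap A: G(16) = 0.
Heap B: G(22) = 0.
Combined Grundy value = 0 ⊕ 0 = 0.
A winning move leaves total XOR = 0, i.e. changes one component's Grundy value g to g ⊕ X where X is the current total.
Heap A: target g' = 0⊕0 = 0, but every legal move changes the Grundy value (mex property), so 0 moves.
Heap B: target g' = 0⊕0 = 0, but every legal move changes the Grundy value (mex property), so 0 moves.

0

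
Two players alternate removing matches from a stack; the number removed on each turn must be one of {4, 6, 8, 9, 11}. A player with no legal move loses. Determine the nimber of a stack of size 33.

0

G(0) = 0
G(1) = mex{} = 0
G(2) = mex{} = 0
G(3) = mex{} = 0
G(4) = mex{0} = 1
G(5) = mex{0} = 1
G(6) = mex{0,0} = 1
G(7) = mex{0,0} = 1
G(8) = mex{1,0,0} = 2
G(9) = mex{1,0,0,0} = 2
G(10) = mex{1,1,0,0} = 2
G(11) = mex{1,1,0,0,0} = 2
G(12) = mex{2,1,1,0,0} = 3
G(13) = mex{2,1,1,1,0} = 3
G(14) = mex{2,2,1,1,0} = 3
G(15) = mex{2,2,1,1,1} = 0
G(16) = mex{3,2,2,1,1} = 0
G(17) = mex{3,2,2,2,1} = 0
G(18) = mex{3,3,2,2,1} = 0
G(19) = mex{0,3,2,2,2} = 1
G(20) = mex{0,3,3,2,2} = 1
G(21) = mex{0,0,3,3,2} = 1
G(22) = mex{0,0,3,3,2} = 1
G(23) = mex{1,0,0,3,3} = 2
G(24) = mex{1,0,0,0,3} = 2
G(25) = mex{1,1,0,0,3} = 2
G(26) = mex{1,1,0,0,0} = 2
G(27) = mex{2,1,1,0,0} = 3
G(28) = mex{2,1,1,1,0} = 3
G(29) = mex{2,2,1,1,0} = 3
G(30) = mex{2,2,1,1,1} = 0
G(31) = mex{3,2,2,1,1} = 0
G(32) = mex{3,2,2,2,1} = 0
G(33) = mex{3,3,2,2,1} = 0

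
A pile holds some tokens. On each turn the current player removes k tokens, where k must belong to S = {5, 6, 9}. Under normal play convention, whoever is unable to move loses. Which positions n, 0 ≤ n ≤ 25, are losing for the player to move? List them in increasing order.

0, 1, 2, 3, 4, 14, 15, 16, 17, 18

n :  0  1  2  3  4  5  6  7  8  9 10 11 12 13 14 15 16 17 18 19 20 21 22 23 24 25
G :  0  0  0  0  0  1  1  1  1  1  2  2  2  2  0  0  0  0  0  1  1  1  1  1  2  2
P-positions are exactly the n with G(n) = 0.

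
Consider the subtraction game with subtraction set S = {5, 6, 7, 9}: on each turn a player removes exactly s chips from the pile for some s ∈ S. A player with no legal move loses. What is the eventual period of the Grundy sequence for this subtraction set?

14

n :  0  1  2  3  4  5  6  7  8  9 10 11 12 13 14 15 16 17 18 19 20 21 22 23 24 25 26 27 28 29
G :  0  0  0  0  0  1  1  1  1  1  2  2  2  2  0  0  0  0  0  1  1  1  1  1  2  2  2  2  0  0
G(n+14) = G(n) holds for n = 0,…,8 (a full window of length max(S) = 9), so the sequence is purely periodic with period 14.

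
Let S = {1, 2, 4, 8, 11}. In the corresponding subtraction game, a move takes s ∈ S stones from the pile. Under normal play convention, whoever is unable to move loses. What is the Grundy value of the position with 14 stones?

2

n :  0  1  2  3  4  5  6  7  8  9 10 11 12 13 14
G :  0  1  2  0  1  2  0  1  2  0  1  2  0  1  2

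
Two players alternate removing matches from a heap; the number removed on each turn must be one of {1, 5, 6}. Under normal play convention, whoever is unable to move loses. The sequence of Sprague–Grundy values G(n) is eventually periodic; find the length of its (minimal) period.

11

n :  0  1  2  3  4  5  6  7  8  9 10 11 12 13 14 15 16 17 18 19 20 21 22 23
G :  0  1  0  1  0  1  2  3  2  3  2  0  1  0  1  0  1  2  3  2  3  2  0  1
G(n+11) = G(n) holds for n = 0,…,5 (a full window of length max(S) = 6), so the sequence is purely periodic with period 11.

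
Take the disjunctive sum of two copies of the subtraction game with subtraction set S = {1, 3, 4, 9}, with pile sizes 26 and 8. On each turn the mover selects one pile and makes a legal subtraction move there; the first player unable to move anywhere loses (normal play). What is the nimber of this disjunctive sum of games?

1

All piles use S = {1, 3, 4, 9}:
n :  0  1  2  3  4  5  6  7  8  9 10 11 12 13 14 15 16 17 18 19 20 21 22 23 24 25 26
G :  0  1  0  1  2  3  2  0  1  4  3  2  0  1  0  1  2  3  2  0  1  4  3  2  0  1  0
Pile A: G(26) = 0.
Pile B: G(8) = 1.
Combined Grundy value = 0 ⊕ 1 = 1.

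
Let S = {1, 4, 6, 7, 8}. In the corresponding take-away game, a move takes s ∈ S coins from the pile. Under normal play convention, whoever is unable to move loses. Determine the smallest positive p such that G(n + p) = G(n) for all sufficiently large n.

G(0) = 0
G(1) = mex{0} = 1
G(2) = mex{1} = 0
G(3) = mex{0} = 1
G(4) = mex{1,0} = 2
G(5) = mex{2,1} = 0
G(6) = mex{0,0,0} = 1
G(7) = mex{1,1,1,0} = 2
G(8) = mex{2,2,0,1,0} = 3
G(9) = mex{3,0,1,0,1} = 2
G(10) = mex{2,1,2,1,0} = 3
G(11) = mex{3,2,0,2,1} = 4
G(12) = mex{4,3,1,0,2} = 5
G(13) = mex{5,2,2,1,0} = 3
G(14) = mex{3,3,3,2,1} = 0
G(15) = mex{0,4,2,3,2} = 1
G(16) = mex{1,5,3,2,3} = 0
G(17) = mex{0,3,4,3,2} = 1
G(18) = mex{1,0,5,4,3} = 2
G(19) = mex{2,1,3,5,4} = 0
G(20) = mex{0,0,0,3,5} = 1
G(21) = mex{1,1,1,0,3} = 2
G(22) = mex{2,2,0,1,0} = 3
G(23) = mex{3,0,1,0,1} = 2
G(24) = mex{2,1,2,1,0} = 3
G(25) = mex{3,2,0,2,1} = 4
G(26) = mex{4,3,1,0,2} = 5
G(27) = mex{5,2,2,1,0} = 3
G(28) = mex{3,3,3,2,1} = 0
G(29) = mex{0,4,2,3,2} = 1
G(n+14) = G(n) holds for n = 0,…,7 (a full window of length max(S) = 8), so the sequence is purely periodic with period 14.

14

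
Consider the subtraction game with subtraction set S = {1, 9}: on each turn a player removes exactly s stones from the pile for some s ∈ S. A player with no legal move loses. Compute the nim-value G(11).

1

G(0) = 0
G(1) = mex{0} = 1
G(2) = mex{1} = 0
G(3) = mex{0} = 1
G(4) = mex{1} = 0
G(5) = mex{0} = 1
G(6) = mex{1} = 0
G(7) = mex{0} = 1
G(8) = mex{1} = 0
G(9) = mex{0,0} = 1
G(10) = mex{1,1} = 0
G(11) = mex{0,0} = 1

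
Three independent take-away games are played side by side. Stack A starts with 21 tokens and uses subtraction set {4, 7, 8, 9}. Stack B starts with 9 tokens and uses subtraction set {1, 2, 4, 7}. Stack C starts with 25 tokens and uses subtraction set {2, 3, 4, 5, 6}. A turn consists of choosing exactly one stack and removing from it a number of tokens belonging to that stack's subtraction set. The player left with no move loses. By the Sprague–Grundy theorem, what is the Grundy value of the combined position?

Stack A, S = {4, 7, 8, 9}:
n :  0  1  2  3  4  5  6  7  8  9 10 11 12 13 14 15 16 17 18 19 20 21
G :  0  0  0  0  1  1  1  1  2  2  2  2  3  0  0  0  0  1  1  1  1  2
G_A(21) = 2.
Stack B, S = {1, 2, 4, 7}:
n : 0 1 2 3 4 5 6 7 8 9
G : 0 1 2 0 1 2 0 1 2 0
G_B(9) = 0.
Stack C, S = {2, 3, 4, 5, 6}:
G(0) = 0
G(1) = mex{} = 0
G(2) = mex{0} = 1
G(3) = mex{0,0} = 1
G(4) = mex{1,0,0} = 2
G(5) = mex{1,1,0,0} = 2
G(6) = mex{2,1,1,0,0} = 3
G(7) = mex{2,2,1,1,0} = 3
G(8) = mex{3,2,2,1,1} = 0
G(9) = mex{3,3,2,2,1} = 0
G(10) = mex{0,3,3,2,2} = 1
G(11) = mex{0,0,3,3,2} = 1
G(12) = mex{1,0,0,3,3} = 2
G(13) = mex{1,1,0,0,3} = 2
G(14) = mex{2,1,1,0,0} = 3
G(15) = mex{2,2,1,1,0} = 3
G(16) = mex{3,2,2,1,1} = 0
G(17) = mex{3,3,2,2,1} = 0
G(18) = mex{0,3,3,2,2} = 1
G(19) = mex{0,0,3,3,2} = 1
G(20) = mex{1,0,0,3,3} = 2
G(21) = mex{1,1,0,0,3} = 2
G(22) = mex{2,1,1,0,0} = 3
G(23) = mex{2,2,1,1,0} = 3
G(24) = mex{3,2,2,1,1} = 0
G(25) = mex{3,3,2,2,1} = 0
G_C(25) = 0.
Combined Grundy value = 2 ⊕ 0 ⊕ 0 = 2.

2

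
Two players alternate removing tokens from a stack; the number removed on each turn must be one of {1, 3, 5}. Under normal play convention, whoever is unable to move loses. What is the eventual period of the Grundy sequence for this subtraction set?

2

G(0) = 0
G(1) = mex{0} = 1
G(2) = mex{1} = 0
G(3) = mex{0,0} = 1
G(4) = mex{1,1} = 0
G(5) = mex{0,0,0} = 1
G(6) = mex{1,1,1} = 0
G(7) = mex{0,0,0} = 1
G(8) = mex{1,1,1} = 0
G(9) = mex{0,0,0} = 1
G(10) = mex{1,1,1} = 0
G(11) = mex{0,0,0} = 1
G(12) = mex{1,1,1} = 0
G(13) = mex{0,0,0} = 1
G(14) = mex{1,1,1} = 0
G(n+2) = G(n) holds for n = 0,…,4 (a full window of length max(S) = 5), so the sequence is purely periodic with period 2.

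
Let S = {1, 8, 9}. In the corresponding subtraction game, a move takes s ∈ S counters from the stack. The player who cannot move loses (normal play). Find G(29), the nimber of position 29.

n :  0  1  2  3  4  5  6  7  8  9 10 11 12 13 14 15 16 17 18 19 20 21 22 23 24 25 26 27 28 29
G :  0  1  0  1  0  1  0  1  2  3  2  3  2  3  2  3  0  1  0  1  0  1  0  1  2  3  2  3  2  3

3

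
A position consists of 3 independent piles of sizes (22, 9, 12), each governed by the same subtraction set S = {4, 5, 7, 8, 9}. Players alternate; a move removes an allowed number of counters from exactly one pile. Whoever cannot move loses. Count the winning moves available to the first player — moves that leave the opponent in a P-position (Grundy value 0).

All piles use S = {4, 5, 7, 8, 9}:
G(0) = 0
G(1) = mex{} = 0
G(2) = mex{} = 0
G(3) = mex{} = 0
G(4) = mex{0} = 1
G(5) = mex{0,0} = 1
G(6) = mex{0,0} = 1
G(7) = mex{0,0,0} = 1
G(8) = mex{1,0,0,0} = 2
G(9) = mex{1,1,0,0,0} = 2
G(10) = mex{1,1,0,0,0} = 2
G(11) = mex{1,1,1,0,0} = 2
G(12) = mex{2,1,1,1,0} = 3
G(13) = mex{2,2,1,1,1} = 0
G(14) = mex{2,2,1,1,1} = 0
G(15) = mex{2,2,2,1,1} = 0
G(16) = mex{3,2,2,2,1} = 0
G(17) = mex{0,3,2,2,2} = 1
G(18) = mex{0,0,2,2,2} = 1
G(19) = mex{0,0,3,2,2} = 1
G(20) = mex{0,0,0,3,2} = 1
G(21) = mex{1,0,0,0,3} = 2
G(22) = mex{1,1,0,0,0} = 2
Pile A: G(22) = 2.
Pile B: G(9) = 2.
Pile C: G(12) = 3.
Combined Grundy value = 2 ⊕ 2 ⊕ 3 = 3.
A winning move leaves total XOR = 0, i.e. changes one component's Grundy value g to g ⊕ X where X is the current total.
Pile A: need g' = 2⊕3 = 1. Options: 22−4→G=1, 22−5→G=1, 22−7→G=0, 22−8→G=0, 22−9→G=0. Hits: 2.
Pile B: need g' = 2⊕3 = 1. Options: 9−4→G=1, 9−5→G=1, 9−7→G=0, 9−8→G=0, 9−9→G=0. Hits: 2.
Pile C: need g' = 3⊕3 = 0. Options: 12−4→G=2, 12−5→G=1, 12−7→G=1, 12−8→G=1, 12−9→G=0. Hits: 1.

5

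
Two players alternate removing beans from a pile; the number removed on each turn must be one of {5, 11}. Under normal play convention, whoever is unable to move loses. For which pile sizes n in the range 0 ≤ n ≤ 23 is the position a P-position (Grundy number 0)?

0, 1, 2, 3, 4, 10, 16, 17, 18, 19, 20

n :  0  1  2  3  4  5  6  7  8  9 10 11 12 13 14 15 16 17 18 19 20 21 22 23
G :  0  0  0  0  0  1  1  1  1  1  0  2  2  2  2  1  0  0  0  0  0  1  1  1
P-positions are exactly the n with G(n) = 0.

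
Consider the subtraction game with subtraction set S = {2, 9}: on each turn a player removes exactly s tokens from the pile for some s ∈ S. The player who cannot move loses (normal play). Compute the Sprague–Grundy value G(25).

G(0) = 0
G(1) = mex{} = 0
G(2) = mex{0} = 1
G(3) = mex{0} = 1
G(4) = mex{1} = 0
G(5) = mex{1} = 0
G(6) = mex{0} = 1
G(7) = mex{0} = 1
G(8) = mex{1} = 0
G(9) = mex{1,0} = 2
G(10) = mex{0,0} = 1
G(11) = mex{2,1} = 0
G(12) = mex{1,1} = 0
G(13) = mex{0,0} = 1
G(14) = mex{0,0} = 1
G(15) = mex{1,1} = 0
G(16) = mex{1,1} = 0
G(17) = mex{0,0} = 1
G(18) = mex{0,2} = 1
G(19) = mex{1,1} = 0
G(20) = mex{1,0} = 2
G(21) = mex{0,0} = 1
G(22) = mex{2,1} = 0
G(23) = mex{1,1} = 0
G(24) = mex{0,0} = 1
G(25) = mex{0,0} = 1

1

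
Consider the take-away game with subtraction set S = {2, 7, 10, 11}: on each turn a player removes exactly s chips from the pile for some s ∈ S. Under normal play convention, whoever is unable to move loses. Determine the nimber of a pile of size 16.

n :  0  1  2  3  4  5  6  7  8  9 10 11 12 13 14 15 16
G :  0  0  1  1  0  0  1  1  2  0  3  1  2  0  3  1  2

2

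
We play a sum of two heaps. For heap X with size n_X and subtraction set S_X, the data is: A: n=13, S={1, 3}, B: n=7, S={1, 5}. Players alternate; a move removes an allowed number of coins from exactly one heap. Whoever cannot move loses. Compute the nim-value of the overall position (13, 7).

0

Heap A, S = {1, 3}:
n :  0  1  2  3  4  5  6  7  8  9 10 11 12 13
G :  0  1  0  1  0  1  0  1  0  1  0  1  0  1
G_A(13) = 1.
Heap B, S = {1, 5}:
n : 0 1 2 3 4 5 6 7
G : 0 1 0 1 0 1 0 1
G_B(7) = 1.
Combined Grundy value = 1 ⊕ 1 = 0.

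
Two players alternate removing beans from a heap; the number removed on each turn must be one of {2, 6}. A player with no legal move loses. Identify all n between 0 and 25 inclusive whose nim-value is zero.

0, 1, 4, 5, 8, 9, 12, 13, 16, 17, 20, 21, 24, 25

n :  0  1  2  3  4  5  6  7  8  9 10 11 12 13 14 15 16 17 18 19 20 21 22 23 24 25
G :  0  0  1  1  0  0  1  1  0  0  1  1  0  0  1  1  0  0  1  1  0  0  1  1  0  0
P-positions are exactly the n with G(n) = 0.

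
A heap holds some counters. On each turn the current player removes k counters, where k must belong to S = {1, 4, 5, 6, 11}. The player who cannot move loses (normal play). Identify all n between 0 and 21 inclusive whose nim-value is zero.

n :  0  1  2  3  4  5  6  7  8  9 10 11 12 13 14 15 16 17 18 19 20 21
G :  0  1  0  1  2  3  2  3  4  0  1  4  0  1  2  3  2  3  4  0  1  0
P-positions are exactly the n with G(n) = 0.

0, 2, 9, 12, 19, 21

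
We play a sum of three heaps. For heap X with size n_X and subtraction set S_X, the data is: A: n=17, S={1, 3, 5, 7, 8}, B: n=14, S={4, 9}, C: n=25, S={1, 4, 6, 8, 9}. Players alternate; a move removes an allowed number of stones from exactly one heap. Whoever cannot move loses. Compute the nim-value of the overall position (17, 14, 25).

Heap A, S = {1, 3, 5, 7, 8}:
n :  0  1  2  3  4  5  6  7  8  9 10 11 12 13 14 15 16 17
G :  0  1  0  1  0  1  0  1  2  3  2  3  2  3  2  0  1  0
G_A(17) = 0.
Heap B, S = {4, 9}:
G(0) = 0
G(1) = mex{} = 0
G(2) = mex{} = 0
G(3) = mex{} = 0
G(4) = mex{0} = 1
G(5) = mex{0} = 1
G(6) = mex{0} = 1
G(7) = mex{0} = 1
G(8) = mex{1} = 0
G(9) = mex{1,0} = 2
G(10) = mex{1,0} = 2
G(11) = mex{1,0} = 2
G(12) = mex{0,0} = 1
G(13) = mex{2,1} = 0
G(14) = mex{2,1} = 0
G_B(14) = 0.
Heap C, S = {1, 4, 6, 8, 9}:
n :  0  1  2  3  4  5  6  7  8  9 10 11 12 13 14 15 16 17 18 19 20 21 22 23 24 25
G :  0  1  0  1  2  0  1  0  1  2  3  2  0  1  2  3  2  0  1  0  1  2  0  1  0  1
G_C(25) = 1.
Combined Grundy value = 0 ⊕ 0 ⊕ 1 = 1.

1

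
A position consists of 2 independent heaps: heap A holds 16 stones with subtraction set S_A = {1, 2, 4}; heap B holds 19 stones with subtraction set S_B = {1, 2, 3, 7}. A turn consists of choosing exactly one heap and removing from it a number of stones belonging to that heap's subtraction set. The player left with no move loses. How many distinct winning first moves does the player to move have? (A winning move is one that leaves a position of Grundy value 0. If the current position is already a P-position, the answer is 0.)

Heap A, S = {1, 2, 4}:
n :  0  1  2  3  4  5  6  7  8  9 10 11 12 13 14 15 16
G :  0  1  2  0  1  2  0  1  2  0  1  2  0  1  2  0  1
G_A(16) = 1.
Heap B, S = {1, 2, 3, 7}:
G(0) = 0
G(1) = mex{0} = 1
G(2) = mex{1,0} = 2
G(3) = mex{2,1,0} = 3
G(4) = mex{3,2,1} = 0
G(5) = mex{0,3,2} = 1
G(6) = mex{1,0,3} = 2
G(7) = mex{2,1,0,0} = 3
G(8) = mex{3,2,1,1} = 0
G(9) = mex{0,3,2,2} = 1
G(10) = mex{1,0,3,3} = 2
G(11) = mex{2,1,0,0} = 3
G(12) = mex{3,2,1,1} = 0
G(13) = mex{0,3,2,2} = 1
G(14) = mex{1,0,3,3} = 2
G(15) = mex{2,1,0,0} = 3
G(16) = mex{3,2,1,1} = 0
G(17) = mex{0,3,2,2} = 1
G(18) = mex{1,0,3,3} = 2
G(19) = mex{2,1,0,0} = 3
G_B(19) = 3.
Combined Grundy value = 1 ⊕ 3 = 2.
A winning move leaves total XOR = 0, i.e. changes one component's Grundy value g to g ⊕ X where X is the current total.
Heap A: need g' = 1⊕2 = 3. Options: 16−1→G=0, 16−2→G=2, 16−4→G=0. Hits: 0.
Heap B: need g' = 3⊕2 = 1. Options: 19−1→G=2, 19−2→G=1, 19−3→G=0, 19−7→G=0. Hits: 1.

1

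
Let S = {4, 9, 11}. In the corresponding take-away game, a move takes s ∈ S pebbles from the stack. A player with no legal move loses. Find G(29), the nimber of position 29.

G(0) = 0
G(1) = mex{} = 0
G(2) = mex{} = 0
G(3) = mex{} = 0
G(4) = mex{0} = 1
G(5) = mex{0} = 1
G(6) = mex{0} = 1
G(7) = mex{0} = 1
G(8) = mex{1} = 0
G(9) = mex{1,0} = 2
G(10) = mex{1,0} = 2
G(11) = mex{1,0,0} = 2
G(12) = mex{0,0,0} = 1
G(13) = mex{2,1,0} = 3
G(14) = mex{2,1,0} = 3
G(15) = mex{2,1,1} = 0
G(16) = mex{1,1,1} = 0
G(17) = mex{3,0,1} = 2
G(18) = mex{3,2,1} = 0
G(19) = mex{0,2,0} = 1
G(20) = mex{0,2,2} = 1
G(21) = mex{2,1,2} = 0
G(22) = mex{0,3,2} = 1
G(23) = mex{1,3,1} = 0
G(24) = mex{1,0,3} = 2
G(25) = mex{0,0,3} = 1
G(26) = mex{1,2,0} = 3
G(27) = mex{0,0,0} = 1
G(28) = mex{2,1,2} = 0
G(29) = mex{1,1,0} = 2

2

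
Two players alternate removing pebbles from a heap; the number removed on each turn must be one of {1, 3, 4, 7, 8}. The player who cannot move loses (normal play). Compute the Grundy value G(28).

G(0) = 0
G(1) = mex{0} = 1
G(2) = mex{1} = 0
G(3) = mex{0,0} = 1
G(4) = mex{1,1,0} = 2
G(5) = mex{2,0,1} = 3
G(6) = mex{3,1,0} = 2
G(7) = mex{2,2,1,0} = 3
G(8) = mex{3,3,2,1,0} = 4
G(9) = mex{4,2,3,0,1} = 5
G(10) = mex{5,3,2,1,0} = 4
G(11) = mex{4,4,3,2,1} = 0
G(12) = mex{0,5,4,3,2} = 1
G(13) = mex{1,4,5,2,3} = 0
G(14) = mex{0,0,4,3,2} = 1
G(15) = mex{1,1,0,4,3} = 2
G(16) = mex{2,0,1,5,4} = 3
G(17) = mex{3,1,0,4,5} = 2
G(18) = mex{2,2,1,0,4} = 3
G(19) = mex{3,3,2,1,0} = 4
G(20) = mex{4,2,3,0,1} = 5
G(21) = mex{5,3,2,1,0} = 4
G(22) = mex{4,4,3,2,1} = 0
G(23) = mex{0,5,4,3,2} = 1
G(24) = mex{1,4,5,2,3} = 0
G(25) = mex{0,0,4,3,2} = 1
G(26) = mex{1,1,0,4,3} = 2
G(27) = mex{2,0,1,5,4} = 3
G(28) = mex{3,1,0,4,5} = 2

2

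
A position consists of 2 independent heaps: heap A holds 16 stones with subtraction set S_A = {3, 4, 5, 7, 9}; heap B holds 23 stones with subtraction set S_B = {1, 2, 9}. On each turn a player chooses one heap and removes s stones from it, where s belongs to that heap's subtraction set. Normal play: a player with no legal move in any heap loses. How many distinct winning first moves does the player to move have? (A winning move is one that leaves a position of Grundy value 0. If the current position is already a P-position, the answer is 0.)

4

Heap A, S = {3, 4, 5, 7, 9}:
G(0) = 0
G(1) = mex{} = 0
G(2) = mex{} = 0
G(3) = mex{0} = 1
G(4) = mex{0,0} = 1
G(5) = mex{0,0,0} = 1
G(6) = mex{1,0,0} = 2
G(7) = mex{1,1,0,0} = 2
G(8) = mex{1,1,1,0} = 2
G(9) = mex{2,1,1,0,0} = 3
G(10) = mex{2,2,1,1,0} = 3
G(11) = mex{2,2,2,1,0} = 3
G(12) = mex{3,2,2,1,1} = 0
G(13) = mex{3,3,2,2,1} = 0
G(14) = mex{3,3,3,2,1} = 0
G(15) = mex{0,3,3,2,2} = 1
G(16) = mex{0,0,3,3,2} = 1
G_A(16) = 1.
Heap B, S = {1, 2, 9}:
G(0) = 0
G(1) = mex{0} = 1
G(2) = mex{1,0} = 2
G(3) = mex{2,1} = 0
G(4) = mex{0,2} = 1
G(5) = mex{1,0} = 2
G(6) = mex{2,1} = 0
G(7) = mex{0,2} = 1
G(8) = mex{1,0} = 2
G(9) = mex{2,1,0} = 3
G(10) = mex{3,2,1} = 0
G(11) = mex{0,3,2} = 1
G(12) = mex{1,0,0} = 2
G(13) = mex{2,1,1} = 0
G(14) = mex{0,2,2} = 1
G(15) = mex{1,0,0} = 2
G(16) = mex{2,1,1} = 0
G(17) = mex{0,2,2} = 1
G(18) = mex{1,0,3} = 2
G(19) = mex{2,1,0} = 3
G(20) = mex{3,2,1} = 0
G(21) = mex{0,3,2} = 1
G(22) = mex{1,0,0} = 2
G(23) = mex{2,1,1} = 0
G_B(23) = 0.
Combined Grundy value = 1 ⊕ 0 = 1.
A winning move leaves total XOR = 0, i.e. changes one component's Grundy value g to g ⊕ X where X is the current total.
Heap A: need g' = 1⊕1 = 0. Options: 16−3→G=0, 16−4→G=0, 16−5→G=3, 16−7→G=3, 16−9→G=2. Hits: 2.
Heap B: need g' = 0⊕1 = 1. Options: 23−1→G=2, 23−2→G=1, 23−9→G=1. Hits: 2.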